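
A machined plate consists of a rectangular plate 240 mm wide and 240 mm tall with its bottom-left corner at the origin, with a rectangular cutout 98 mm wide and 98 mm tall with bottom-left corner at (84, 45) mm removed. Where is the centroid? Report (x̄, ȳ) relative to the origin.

x̄ = 117.40 mm, ȳ = 125.20 mm

Part | A | x̄ᵢ | ȳᵢ | A·x̄ᵢ | A·ȳᵢ
plate | 57600.00 | 120.00 | 120.00 | 6912000.00 | 6912000.00
hole | -9604.00 | 133.00 | 94.00 | -1277332.00 | -902776.00
Σ | 47996.00 |  |  | 5634668.00 | 6009224.00
x̄ = 5634668.00 / 47996.00 = 117.40 mm
ȳ = 6009224.00 / 47996.00 = 125.20 mm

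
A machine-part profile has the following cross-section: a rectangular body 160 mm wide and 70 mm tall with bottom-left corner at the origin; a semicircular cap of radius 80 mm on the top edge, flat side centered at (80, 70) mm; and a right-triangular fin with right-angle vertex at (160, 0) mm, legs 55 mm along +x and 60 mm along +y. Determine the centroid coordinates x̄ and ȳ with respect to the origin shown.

x̄ = 87.08 mm, ȳ = 64.19 mm

rectangular body: A = 160 × 70 = 11200.00, centroid at (80.00, 35.00).
semicircular top: A = ½π·80² = 10053.10, centroid at (80.00, 103.95).
triangular fin: A = ½·55·60 = 1650.00, centroid at (178.33, 20.00).
ΣA = 22903.10 mm²
ΣAx̄ = (11200.00)(80.00) + (10053.10)(80.00) + (1650.00)(178.33) = 1994497.72 mm³
ΣAȳ = (11200.00)(35.00) + (10053.10)(103.95) + (1650.00)(20.00) = 1470050.09 mm³
x̄ = 1994497.72 / 22903.10 = 87.08 mm
ȳ = 1470050.09 / 22903.10 = 64.19 mm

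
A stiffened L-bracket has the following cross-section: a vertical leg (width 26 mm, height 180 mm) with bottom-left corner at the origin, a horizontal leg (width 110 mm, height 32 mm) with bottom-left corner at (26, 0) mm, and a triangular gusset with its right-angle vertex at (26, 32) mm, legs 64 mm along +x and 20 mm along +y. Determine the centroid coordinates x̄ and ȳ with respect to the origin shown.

x̄ = 42.56 mm, ȳ = 56.82 mm

vertical leg: A = 26 × 180 = 4680.00, centroid at (13.00, 90.00).
horizontal leg: A = 110 × 32 = 3520.00, centroid at (81.00, 16.00).
gusset: A = ½·64·20 = 640.00, centroid at (47.33, 38.67).
ΣA = 8840.00 mm², ΣAx̄ = 376253.33 mm³, ΣAȳ = 502266.67 mm³.
x̄ = 376253.33/8840.00 = 42.56 mm; ȳ = 502266.67/8840.00 = 56.82 mm.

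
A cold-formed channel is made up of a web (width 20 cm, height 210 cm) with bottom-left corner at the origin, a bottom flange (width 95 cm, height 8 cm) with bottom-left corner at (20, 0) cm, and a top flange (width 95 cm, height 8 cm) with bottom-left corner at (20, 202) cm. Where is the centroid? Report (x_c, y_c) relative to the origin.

x_c = 25.28 cm, y_c = 105.00 cm

Part | A | x̄ᵢ | ȳᵢ | A·x̄ᵢ | A·ȳᵢ
web | 4200.00 | 10.00 | 105.00 | 42000.00 | 441000.00
bottom flange | 760.00 | 67.50 | 4.00 | 51300.00 | 3040.00
top flange | 760.00 | 67.50 | 206.00 | 51300.00 | 156560.00
Σ | 5720.00 |  |  | 144600.00 | 600600.00
x_c = 144600.00 / 5720.00 = 25.28 cm
y_c = 600600.00 / 5720.00 = 105.00 cm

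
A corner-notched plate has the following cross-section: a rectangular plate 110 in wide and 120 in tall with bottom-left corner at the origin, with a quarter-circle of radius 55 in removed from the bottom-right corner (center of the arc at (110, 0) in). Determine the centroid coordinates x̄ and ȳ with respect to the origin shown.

plate: A = 110 × 120 = 13200.00, centroid at (55.00, 60.00).
removed quarter-circle: A = −¼π·55² = -2375.83, centroid at (86.66, 23.34).
ΣA = 10824.17 in², ΣAx̄ = 520117.09 in³, ΣAȳ = 736541.67 in³.
x̄ = 520117.09/10824.17 = 48.05 in; ȳ = 736541.67/10824.17 = 68.05 in.

x̄ = 48.05 in, ȳ = 68.05 in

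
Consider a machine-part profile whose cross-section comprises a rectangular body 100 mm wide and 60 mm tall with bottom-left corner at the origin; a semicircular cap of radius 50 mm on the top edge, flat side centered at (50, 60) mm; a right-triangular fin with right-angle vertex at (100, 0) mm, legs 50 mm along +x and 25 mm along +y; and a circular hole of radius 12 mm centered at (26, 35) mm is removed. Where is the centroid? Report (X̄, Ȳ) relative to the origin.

X̄ = 55.20 mm, Ȳ = 48.35 mm

rectangular body: A = 100 × 60 = 6000.00, centroid at (50.00, 30.00).
semicircular top: A = ½π·50² = 3926.99, centroid at (50.00, 81.22).
triangular fin: A = ½·50·25 = 625.00, centroid at (116.67, 8.33).
hole: A = −π·12² = -452.39, centroid at (26.00, 35.00).
ΣA = 10099.60 mm², ΣAX̄ = 557504.08 mm³, ΣAȲ = 488327.49 mm³.
X̄ = 557504.08/10099.60 = 55.20 mm; Ȳ = 488327.49/10099.60 = 48.35 mm.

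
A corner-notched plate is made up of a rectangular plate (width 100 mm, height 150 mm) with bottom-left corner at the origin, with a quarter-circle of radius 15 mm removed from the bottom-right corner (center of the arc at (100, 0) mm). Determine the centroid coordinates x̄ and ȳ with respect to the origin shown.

plate: A = 100 × 150 = 15000.00, centroid at (50.00, 75.00).
removed quarter-circle: A = −¼π·15² = -176.71, centroid at (93.63, 6.37).
ΣA = 14823.29 mm²
ΣAx̄ = (15000.00)(50.00) + (-176.71)(93.63) = 733453.54 mm³
ΣAȳ = (15000.00)(75.00) + (-176.71)(6.37) = 1123875.00 mm³
x̄ = 733453.54 / 14823.29 = 49.48 mm
ȳ = 1123875.00 / 14823.29 = 75.82 mm

x̄ = 49.48 mm, ȳ = 75.82 mm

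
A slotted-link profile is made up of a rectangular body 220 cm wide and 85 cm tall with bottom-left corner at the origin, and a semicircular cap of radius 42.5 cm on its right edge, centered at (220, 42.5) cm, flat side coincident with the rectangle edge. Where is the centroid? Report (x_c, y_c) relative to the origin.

x_c = 126.87 cm, y_c = 42.50 cm

rectangular body: A = 220 × 85 = 18700.00, centroid at (110.00, 42.50).
semicircular end: A = ½π·42.5² = 2837.25, centroid at (238.04, 42.50).
ΣA = 21537.25 cm², ΣAx_c = 2732372.27 cm³, ΣAy_c = 915333.16 cm³.
x_c = 2732372.27/21537.25 = 126.87 cm; y_c = 915333.16/21537.25 = 42.50 cm.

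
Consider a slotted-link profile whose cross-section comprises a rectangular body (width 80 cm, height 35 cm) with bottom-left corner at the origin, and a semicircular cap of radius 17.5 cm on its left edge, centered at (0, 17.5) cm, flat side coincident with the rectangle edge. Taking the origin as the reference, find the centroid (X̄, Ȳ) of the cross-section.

Part | A | x̄ᵢ | ȳᵢ | A·x̄ᵢ | A·ȳᵢ
rectangular body | 2800.00 | 40.00 | 17.50 | 112000.00 | 49000.00
semicircular end | 481.06 | -7.43 | 17.50 | -3572.92 | 8418.49
Σ | 3281.06 |  |  | 108427.08 | 57418.49
X̄ = 108427.08 / 3281.06 = 33.05 cm
Ȳ = 57418.49 / 3281.06 = 17.50 cm

X̄ = 33.05 cm, Ȳ = 17.50 cm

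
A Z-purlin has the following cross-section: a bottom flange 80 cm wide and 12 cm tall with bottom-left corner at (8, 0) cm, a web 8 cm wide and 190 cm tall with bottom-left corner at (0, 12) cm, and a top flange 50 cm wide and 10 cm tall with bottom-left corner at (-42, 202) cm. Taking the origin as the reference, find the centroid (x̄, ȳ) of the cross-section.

x̄ = 14.65 cm, ȳ = 91.24 cm

Part | A | x̄ᵢ | ȳᵢ | A·x̄ᵢ | A·ȳᵢ
bottom flange | 960.00 | 48.00 | 6.00 | 46080.00 | 5760.00
web | 1520.00 | 4.00 | 107.00 | 6080.00 | 162640.00
top flange | 500.00 | -17.00 | 207.00 | -8500.00 | 103500.00
Σ | 2980.00 |  |  | 43660.00 | 271900.00
x̄ = 43660.00 / 2980.00 = 14.65 cm
ȳ = 271900.00 / 2980.00 = 91.24 cm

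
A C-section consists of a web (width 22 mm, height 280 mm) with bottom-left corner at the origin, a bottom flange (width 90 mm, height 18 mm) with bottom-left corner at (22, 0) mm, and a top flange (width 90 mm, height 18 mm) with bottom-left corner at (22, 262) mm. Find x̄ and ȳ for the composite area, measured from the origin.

Part | A | x̄ᵢ | ȳᵢ | A·x̄ᵢ | A·ȳᵢ
web | 6160.00 | 11.00 | 140.00 | 67760.00 | 862400.00
bottom flange | 1620.00 | 67.00 | 9.00 | 108540.00 | 14580.00
top flange | 1620.00 | 67.00 | 271.00 | 108540.00 | 439020.00
Σ | 9400.00 |  |  | 284840.00 | 1316000.00
x̄ = 284840.00 / 9400.00 = 30.30 mm
ȳ = 1316000.00 / 9400.00 = 140.00 mm

x̄ = 30.30 mm, ȳ = 140.00 mm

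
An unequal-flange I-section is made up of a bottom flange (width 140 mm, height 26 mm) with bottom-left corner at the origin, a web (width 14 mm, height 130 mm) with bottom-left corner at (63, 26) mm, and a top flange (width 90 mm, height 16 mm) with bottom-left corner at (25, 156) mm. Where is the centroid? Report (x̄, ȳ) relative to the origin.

bottom flange: A = 140 × 26 = 3640.00, centroid at (70.00, 13.00).
web: A = 14 × 130 = 1820.00, centroid at (70.00, 91.00).
top flange: A = 90 × 16 = 1440.00, centroid at (70.00, 164.00).
ΣA = 6900.00 mm², ΣAx̄ = 483000.00 mm³, ΣAȳ = 449100.00 mm³.
x̄ = 483000.00/6900.00 = 70.00 mm; ȳ = 449100.00/6900.00 = 65.09 mm.

x̄ = 70.00 mm, ȳ = 65.09 mm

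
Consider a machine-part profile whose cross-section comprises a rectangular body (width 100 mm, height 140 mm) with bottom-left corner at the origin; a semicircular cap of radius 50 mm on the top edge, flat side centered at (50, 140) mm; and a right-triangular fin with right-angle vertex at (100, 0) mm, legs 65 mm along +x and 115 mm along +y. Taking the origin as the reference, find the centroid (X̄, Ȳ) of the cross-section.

X̄ = 62.36 mm, Ȳ = 81.07 mm

rectangular body: A = 100 × 140 = 14000.00, centroid at (50.00, 70.00).
semicircular top: A = ½π·50² = 3926.99, centroid at (50.00, 161.22).
triangular fin: A = ½·65·115 = 3737.50, centroid at (121.67, 38.33).
ΣA = 21664.49 mm²
ΣAX̄ = (14000.00)(50.00) + (3926.99)(50.00) + (3737.50)(121.67) = 1351078.71 mm³
ΣAȲ = (14000.00)(70.00) + (3926.99)(161.22) + (3737.50)(38.33) = 1756382.88 mm³
X̄ = 1351078.71 / 21664.49 = 62.36 mm
Ȳ = 1756382.88 / 21664.49 = 81.07 mm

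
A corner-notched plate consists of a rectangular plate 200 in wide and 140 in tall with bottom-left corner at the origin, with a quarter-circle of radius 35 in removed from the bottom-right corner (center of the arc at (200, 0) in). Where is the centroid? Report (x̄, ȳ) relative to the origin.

x̄ = 96.97 in, ȳ = 71.96 in

plate: A = 200 × 140 = 28000.00, centroid at (100.00, 70.00).
removed quarter-circle: A = −¼π·35² = -962.11, centroid at (185.15, 14.85).
ΣA = 27037.89 in², ΣAx̄ = 2621869.12 in³, ΣAȳ = 1945708.33 in³.
x̄ = 2621869.12/27037.89 = 96.97 in; ȳ = 1945708.33/27037.89 = 71.96 in.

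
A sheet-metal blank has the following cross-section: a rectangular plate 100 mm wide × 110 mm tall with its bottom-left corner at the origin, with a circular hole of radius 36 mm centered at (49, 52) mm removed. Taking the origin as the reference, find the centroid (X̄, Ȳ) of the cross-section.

Part | A | x̄ᵢ | ȳᵢ | A·x̄ᵢ | A·ȳᵢ
plate | 11000.00 | 50.00 | 55.00 | 550000.00 | 605000.00
hole | -4071.50 | 49.00 | 52.00 | -199503.70 | -211718.21
Σ | 6928.50 |  |  | 350496.30 | 393281.79
X̄ = 350496.30 / 6928.50 = 50.59 mm
Ȳ = 393281.79 / 6928.50 = 56.76 mm

X̄ = 50.59 mm, Ȳ = 56.76 mm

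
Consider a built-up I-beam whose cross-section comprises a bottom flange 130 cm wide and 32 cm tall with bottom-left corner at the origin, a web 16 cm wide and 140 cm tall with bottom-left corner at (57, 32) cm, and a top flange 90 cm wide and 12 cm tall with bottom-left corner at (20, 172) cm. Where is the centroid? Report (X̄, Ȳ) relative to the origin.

Part | A | x̄ᵢ | ȳᵢ | A·x̄ᵢ | A·ȳᵢ
bottom flange | 4160.00 | 65.00 | 16.00 | 270400.00 | 66560.00
web | 2240.00 | 65.00 | 102.00 | 145600.00 | 228480.00
top flange | 1080.00 | 65.00 | 178.00 | 70200.00 | 192240.00
Σ | 7480.00 |  |  | 486200.00 | 487280.00
X̄ = 486200.00 / 7480.00 = 65.00 cm
Ȳ = 487280.00 / 7480.00 = 65.14 cm

X̄ = 65.00 cm, Ȳ = 65.14 cm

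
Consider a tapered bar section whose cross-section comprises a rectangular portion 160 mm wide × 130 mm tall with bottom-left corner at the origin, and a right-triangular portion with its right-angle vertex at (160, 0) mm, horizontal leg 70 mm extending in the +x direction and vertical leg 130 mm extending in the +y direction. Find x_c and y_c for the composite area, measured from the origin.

x_c = 98.55 mm, y_c = 61.11 mm

rectangular portion: A = 160 × 130 = 20800.00, centroid at (80.00, 65.00).
triangular portion: A = ½·70·130 = 4550.00, centroid at (183.33, 43.33).
ΣA = 25350.00 mm², ΣAx_c = 2498166.67 mm³, ΣAy_c = 1549166.67 mm³.
x_c = 2498166.67/25350.00 = 98.55 mm; y_c = 1549166.67/25350.00 = 61.11 mm.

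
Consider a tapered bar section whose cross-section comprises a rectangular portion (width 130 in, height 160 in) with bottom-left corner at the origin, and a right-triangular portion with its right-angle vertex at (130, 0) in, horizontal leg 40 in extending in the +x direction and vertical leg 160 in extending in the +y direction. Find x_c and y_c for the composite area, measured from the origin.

Part | A | x̄ᵢ | ȳᵢ | A·x̄ᵢ | A·ȳᵢ
rectangular portion | 20800.00 | 65.00 | 80.00 | 1352000.00 | 1664000.00
triangular portion | 3200.00 | 143.33 | 53.33 | 458666.67 | 170666.67
Σ | 24000.00 |  |  | 1810666.67 | 1834666.67
x_c = 1810666.67 / 24000.00 = 75.44 in
y_c = 1834666.67 / 24000.00 = 76.44 in

x_c = 75.44 in, y_c = 76.44 in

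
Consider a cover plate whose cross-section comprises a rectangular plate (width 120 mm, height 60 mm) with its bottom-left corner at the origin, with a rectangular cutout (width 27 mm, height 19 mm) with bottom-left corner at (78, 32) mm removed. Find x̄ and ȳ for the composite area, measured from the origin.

plate: A = 120 × 60 = 7200.00, centroid at (60.00, 30.00).
hole: A = −(27 × 19) = -513.00, centroid at (91.50, 41.50).
ΣA = 6687.00 mm², ΣAx̄ = 385060.50 mm³, ΣAȳ = 194710.50 mm³.
x̄ = 385060.50/6687.00 = 57.58 mm; ȳ = 194710.50/6687.00 = 29.12 mm.

x̄ = 57.58 mm, ȳ = 29.12 mm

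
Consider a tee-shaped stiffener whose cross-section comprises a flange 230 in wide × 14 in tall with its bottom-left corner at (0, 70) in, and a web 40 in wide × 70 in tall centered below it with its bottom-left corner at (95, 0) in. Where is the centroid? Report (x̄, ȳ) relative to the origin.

Part | A | x̄ᵢ | ȳᵢ | A·x̄ᵢ | A·ȳᵢ
web | 2800.00 | 115.00 | 35.00 | 322000.00 | 98000.00
flange | 3220.00 | 115.00 | 77.00 | 370300.00 | 247940.00
Σ | 6020.00 |  |  | 692300.00 | 345940.00
x̄ = 692300.00 / 6020.00 = 115.00 in
ȳ = 345940.00 / 6020.00 = 57.47 in

x̄ = 115.00 in, ȳ = 57.47 in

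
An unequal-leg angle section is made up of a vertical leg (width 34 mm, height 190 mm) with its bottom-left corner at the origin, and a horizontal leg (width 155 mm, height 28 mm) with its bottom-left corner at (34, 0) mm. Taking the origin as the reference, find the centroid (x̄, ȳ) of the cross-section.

vertical leg: A = 34 × 190 = 6460.00, centroid at (17.00, 95.00).
horizontal leg: A = 155 × 28 = 4340.00, centroid at (111.50, 14.00).
ΣA = 10800.00 mm², ΣAx̄ = 593730.00 mm³, ΣAȳ = 674460.00 mm³.
x̄ = 593730.00/10800.00 = 54.98 mm; ȳ = 674460.00/10800.00 = 62.45 mm.

x̄ = 54.98 mm, ȳ = 62.45 mm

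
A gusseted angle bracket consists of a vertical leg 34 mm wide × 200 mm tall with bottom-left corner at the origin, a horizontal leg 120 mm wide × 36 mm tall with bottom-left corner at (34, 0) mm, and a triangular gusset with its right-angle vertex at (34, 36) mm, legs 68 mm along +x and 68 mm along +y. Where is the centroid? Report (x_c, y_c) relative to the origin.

Part | A | x̄ᵢ | ȳᵢ | A·x̄ᵢ | A·ȳᵢ
vertical leg | 6800.00 | 17.00 | 100.00 | 115600.00 | 680000.00
horizontal leg | 4320.00 | 94.00 | 18.00 | 406080.00 | 77760.00
gusset | 2312.00 | 56.67 | 58.67 | 131013.33 | 135637.33
Σ | 13432.00 |  |  | 652693.33 | 893397.33
x_c = 652693.33 / 13432.00 = 48.59 mm
y_c = 893397.33 / 13432.00 = 66.51 mm

x_c = 48.59 mm, y_c = 66.51 mm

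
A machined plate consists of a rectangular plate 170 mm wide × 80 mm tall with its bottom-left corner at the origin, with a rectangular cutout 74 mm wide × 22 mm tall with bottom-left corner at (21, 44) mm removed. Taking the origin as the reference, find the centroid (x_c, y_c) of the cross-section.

x_c = 88.67 mm, y_c = 37.96 mm

plate: A = 170 × 80 = 13600.00, centroid at (85.00, 40.00).
hole: A = −(74 × 22) = -1628.00, centroid at (58.00, 55.00).
ΣA = 11972.00 mm²
ΣAx_c = (13600.00)(85.00) + (-1628.00)(58.00) = 1061576.00 mm³
ΣAy_c = (13600.00)(40.00) + (-1628.00)(55.00) = 454460.00 mm³
x_c = 1061576.00 / 11972.00 = 88.67 mm
y_c = 454460.00 / 11972.00 = 37.96 mm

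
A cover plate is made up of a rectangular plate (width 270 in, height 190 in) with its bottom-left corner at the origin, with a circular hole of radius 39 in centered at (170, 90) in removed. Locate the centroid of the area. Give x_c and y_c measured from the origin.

x_c = 131.41 in, y_c = 95.51 in

Part | A | x̄ᵢ | ȳᵢ | A·x̄ᵢ | A·ȳᵢ
plate | 51300.00 | 135.00 | 95.00 | 6925500.00 | 4873500.00
hole | -4778.36 | 170.00 | 90.00 | -812321.61 | -430052.62
Σ | 46521.64 |  |  | 6113178.39 | 4443447.38
x_c = 6113178.39 / 46521.64 = 131.41 in
y_c = 4443447.38 / 46521.64 = 95.51 in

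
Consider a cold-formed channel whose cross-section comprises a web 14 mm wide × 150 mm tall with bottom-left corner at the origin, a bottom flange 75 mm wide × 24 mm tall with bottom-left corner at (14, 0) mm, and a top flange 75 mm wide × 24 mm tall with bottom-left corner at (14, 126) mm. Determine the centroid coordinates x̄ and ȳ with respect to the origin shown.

x̄ = 35.11 mm, ȳ = 75.00 mm

Part | A | x̄ᵢ | ȳᵢ | A·x̄ᵢ | A·ȳᵢ
web | 2100.00 | 7.00 | 75.00 | 14700.00 | 157500.00
bottom flange | 1800.00 | 51.50 | 12.00 | 92700.00 | 21600.00
top flange | 1800.00 | 51.50 | 138.00 | 92700.00 | 248400.00
Σ | 5700.00 |  |  | 200100.00 | 427500.00
x̄ = 200100.00 / 5700.00 = 35.11 mm
ȳ = 427500.00 / 5700.00 = 75.00 mm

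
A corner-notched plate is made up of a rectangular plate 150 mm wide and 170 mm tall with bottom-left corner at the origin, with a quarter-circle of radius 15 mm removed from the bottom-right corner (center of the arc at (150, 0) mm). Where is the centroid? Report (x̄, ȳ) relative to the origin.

x̄ = 74.52 mm, ȳ = 85.55 mm

plate: A = 150 × 170 = 25500.00, centroid at (75.00, 85.00).
removed quarter-circle: A = −¼π·15² = -176.71, centroid at (143.63, 6.37).
ΣA = 25323.29 mm²
ΣAx̄ = (25500.00)(75.00) + (-176.71)(143.63) = 1887117.81 mm³
ΣAȳ = (25500.00)(85.00) + (-176.71)(6.37) = 2166375.00 mm³
x̄ = 1887117.81 / 25323.29 = 74.52 mm
ȳ = 2166375.00 / 25323.29 = 85.55 mm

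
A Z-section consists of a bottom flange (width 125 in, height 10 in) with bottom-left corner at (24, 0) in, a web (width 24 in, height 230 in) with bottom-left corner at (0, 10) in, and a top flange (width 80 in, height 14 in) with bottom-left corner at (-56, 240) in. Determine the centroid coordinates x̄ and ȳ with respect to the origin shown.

x̄ = 19.83 in, ȳ = 123.31 in

bottom flange: A = 125 × 10 = 1250.00, centroid at (86.50, 5.00).
web: A = 24 × 230 = 5520.00, centroid at (12.00, 125.00).
top flange: A = 80 × 14 = 1120.00, centroid at (-16.00, 247.00).
ΣA = 7890.00 in²
ΣAx̄ = (1250.00)(86.50) + (5520.00)(12.00) + (1120.00)(-16.00) = 156445.00 in³
ΣAȳ = (1250.00)(5.00) + (5520.00)(125.00) + (1120.00)(247.00) = 972890.00 in³
x̄ = 156445.00 / 7890.00 = 19.83 in
ȳ = 972890.00 / 7890.00 = 123.31 in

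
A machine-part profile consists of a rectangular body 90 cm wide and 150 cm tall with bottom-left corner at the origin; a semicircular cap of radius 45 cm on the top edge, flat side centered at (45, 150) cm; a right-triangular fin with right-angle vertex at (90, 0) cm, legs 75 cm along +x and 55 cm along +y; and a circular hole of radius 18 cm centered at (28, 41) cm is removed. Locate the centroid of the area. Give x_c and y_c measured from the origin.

rectangular body: A = 90 × 150 = 13500.00, centroid at (45.00, 75.00).
semicircular top: A = ½π·45² = 3180.86, centroid at (45.00, 169.10).
triangular fin: A = ½·75·55 = 2062.50, centroid at (115.00, 18.33).
hole: A = −π·18² = -1017.88, centroid at (28.00, 41.00).
ΣA = 17725.49 cm², ΣAx_c = 959325.79 cm³, ΣAy_c = 1546458.97 cm³.
x_c = 959325.79/17725.49 = 54.12 cm; y_c = 1546458.97/17725.49 = 87.24 cm.

x_c = 54.12 cm, y_c = 87.24 cm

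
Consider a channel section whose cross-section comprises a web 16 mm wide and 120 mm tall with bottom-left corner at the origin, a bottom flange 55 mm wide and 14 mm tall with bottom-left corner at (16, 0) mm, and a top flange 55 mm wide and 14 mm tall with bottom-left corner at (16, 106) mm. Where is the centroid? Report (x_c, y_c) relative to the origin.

x_c = 23.80 mm, y_c = 60.00 mm

web: A = 16 × 120 = 1920.00, centroid at (8.00, 60.00).
bottom flange: A = 55 × 14 = 770.00, centroid at (43.50, 7.00).
top flange: A = 55 × 14 = 770.00, centroid at (43.50, 113.00).
ΣA = 3460.00 mm², ΣAx_c = 82350.00 mm³, ΣAy_c = 207600.00 mm³.
x_c = 82350.00/3460.00 = 23.80 mm; y_c = 207600.00/3460.00 = 60.00 mm.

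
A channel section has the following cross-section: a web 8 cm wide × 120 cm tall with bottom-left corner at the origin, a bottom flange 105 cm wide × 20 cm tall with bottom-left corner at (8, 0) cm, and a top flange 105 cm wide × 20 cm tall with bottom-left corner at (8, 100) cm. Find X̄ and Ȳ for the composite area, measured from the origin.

Part | A | x̄ᵢ | ȳᵢ | A·x̄ᵢ | A·ȳᵢ
web | 960.00 | 4.00 | 60.00 | 3840.00 | 57600.00
bottom flange | 2100.00 | 60.50 | 10.00 | 127050.00 | 21000.00
top flange | 2100.00 | 60.50 | 110.00 | 127050.00 | 231000.00
Σ | 5160.00 |  |  | 257940.00 | 309600.00
X̄ = 257940.00 / 5160.00 = 49.99 cm
Ȳ = 309600.00 / 5160.00 = 60.00 cm

X̄ = 49.99 cm, Ȳ = 60.00 cm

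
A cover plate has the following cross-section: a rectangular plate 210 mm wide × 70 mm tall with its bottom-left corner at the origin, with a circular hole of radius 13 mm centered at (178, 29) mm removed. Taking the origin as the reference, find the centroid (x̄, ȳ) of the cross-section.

x̄ = 102.26 mm, ȳ = 35.22 mm

Part | A | x̄ᵢ | ȳᵢ | A·x̄ᵢ | A·ȳᵢ
plate | 14700.00 | 105.00 | 35.00 | 1543500.00 | 514500.00
hole | -530.93 | 178.00 | 29.00 | -94505.39 | -15396.95
Σ | 14169.07 |  |  | 1448994.61 | 499103.05
x̄ = 1448994.61 / 14169.07 = 102.26 mm
ȳ = 499103.05 / 14169.07 = 35.22 mm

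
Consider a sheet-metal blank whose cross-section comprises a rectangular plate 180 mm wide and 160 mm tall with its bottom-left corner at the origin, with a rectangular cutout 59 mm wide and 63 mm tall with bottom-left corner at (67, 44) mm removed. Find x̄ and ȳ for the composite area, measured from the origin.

x̄ = 89.04 mm, ȳ = 80.67 mm

plate: A = 180 × 160 = 28800.00, centroid at (90.00, 80.00).
hole: A = −(59 × 63) = -3717.00, centroid at (96.50, 75.50).
ΣA = 25083.00 mm², ΣAx̄ = 2233309.50 mm³, ΣAȳ = 2023366.50 mm³.
x̄ = 2233309.50/25083.00 = 89.04 mm; ȳ = 2023366.50/25083.00 = 80.67 mm.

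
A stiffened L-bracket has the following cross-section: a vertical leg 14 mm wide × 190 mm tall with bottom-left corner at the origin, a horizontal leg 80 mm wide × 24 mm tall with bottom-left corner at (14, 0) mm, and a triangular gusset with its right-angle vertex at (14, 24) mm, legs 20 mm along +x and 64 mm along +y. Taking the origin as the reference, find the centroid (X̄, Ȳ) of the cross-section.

vertical leg: A = 14 × 190 = 2660.00, centroid at (7.00, 95.00).
horizontal leg: A = 80 × 24 = 1920.00, centroid at (54.00, 12.00).
gusset: A = ½·20·64 = 640.00, centroid at (20.67, 45.33).
ΣA = 5220.00 mm², ΣAX̄ = 135526.67 mm³, ΣAȲ = 304753.33 mm³.
X̄ = 135526.67/5220.00 = 25.96 mm; Ȳ = 304753.33/5220.00 = 58.38 mm.

X̄ = 25.96 mm, Ȳ = 58.38 mm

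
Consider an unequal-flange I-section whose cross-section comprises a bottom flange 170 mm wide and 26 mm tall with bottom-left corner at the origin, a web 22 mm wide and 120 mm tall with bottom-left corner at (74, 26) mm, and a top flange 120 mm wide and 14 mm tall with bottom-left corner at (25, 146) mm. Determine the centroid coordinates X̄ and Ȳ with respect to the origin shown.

bottom flange: A = 170 × 26 = 4420.00, centroid at (85.00, 13.00).
web: A = 22 × 120 = 2640.00, centroid at (85.00, 86.00).
top flange: A = 120 × 14 = 1680.00, centroid at (85.00, 153.00).
ΣA = 8740.00 mm², ΣAX̄ = 742900.00 mm³, ΣAȲ = 541540.00 mm³.
X̄ = 742900.00/8740.00 = 85.00 mm; Ȳ = 541540.00/8740.00 = 61.96 mm.

X̄ = 85.00 mm, Ȳ = 61.96 mm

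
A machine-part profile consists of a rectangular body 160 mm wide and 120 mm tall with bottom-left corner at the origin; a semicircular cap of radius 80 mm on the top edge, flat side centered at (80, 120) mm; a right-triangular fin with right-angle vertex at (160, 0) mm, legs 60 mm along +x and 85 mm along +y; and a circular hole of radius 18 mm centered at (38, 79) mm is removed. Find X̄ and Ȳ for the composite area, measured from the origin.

Part | A | x̄ᵢ | ȳᵢ | A·x̄ᵢ | A·ȳᵢ
rectangular body | 19200.00 | 80.00 | 60.00 | 1536000.00 | 1152000.00
semicircular top | 10053.10 | 80.00 | 153.95 | 804247.72 | 1547704.91
triangular fin | 2550.00 | 180.00 | 28.33 | 459000.00 | 72250.00
hole | -1017.88 | 38.00 | 79.00 | -38679.29 | -80412.21
Σ | 30785.22 |  |  | 2760568.43 | 2691542.71
X̄ = 2760568.43 / 30785.22 = 89.67 mm
Ȳ = 2691542.71 / 30785.22 = 87.43 mm

X̄ = 89.67 mm, Ȳ = 87.43 mm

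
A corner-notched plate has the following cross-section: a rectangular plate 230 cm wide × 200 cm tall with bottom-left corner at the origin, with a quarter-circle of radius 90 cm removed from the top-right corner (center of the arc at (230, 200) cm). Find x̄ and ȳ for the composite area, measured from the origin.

Part | A | x̄ᵢ | ȳᵢ | A·x̄ᵢ | A·ȳᵢ
plate | 46000.00 | 115.00 | 100.00 | 5290000.00 | 4600000.00
removed quarter-circle | -6361.73 | 191.80 | 161.80 | -1220196.78 | -1029345.02
Σ | 39638.27 |  |  | 4069803.22 | 3570654.98
x̄ = 4069803.22 / 39638.27 = 102.67 cm
ȳ = 3570654.98 / 39638.27 = 90.08 cm

x̄ = 102.67 cm, ȳ = 90.08 cm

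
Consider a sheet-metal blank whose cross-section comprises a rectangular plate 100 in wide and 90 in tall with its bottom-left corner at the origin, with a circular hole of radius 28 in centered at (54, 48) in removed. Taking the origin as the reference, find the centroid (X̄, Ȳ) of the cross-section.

plate: A = 100 × 90 = 9000.00, centroid at (50.00, 45.00).
hole: A = −π·28² = -2463.01, centroid at (54.00, 48.00).
ΣA = 6536.99 in²
ΣAX̄ = (9000.00)(50.00) + (-2463.01)(54.00) = 316997.53 in³
ΣAȲ = (9000.00)(45.00) + (-2463.01)(48.00) = 286775.59 in³
X̄ = 316997.53 / 6536.99 = 48.49 in
Ȳ = 286775.59 / 6536.99 = 43.87 in

X̄ = 48.49 in, Ȳ = 43.87 in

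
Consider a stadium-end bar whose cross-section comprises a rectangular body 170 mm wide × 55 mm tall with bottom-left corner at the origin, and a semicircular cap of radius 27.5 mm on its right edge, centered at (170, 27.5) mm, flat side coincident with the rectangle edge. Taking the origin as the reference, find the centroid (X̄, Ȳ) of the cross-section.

Part | A | x̄ᵢ | ȳᵢ | A·x̄ᵢ | A·ȳᵢ
rectangular body | 9350.00 | 85.00 | 27.50 | 794750.00 | 257125.00
semicircular end | 1187.91 | 181.67 | 27.50 | 215810.09 | 32667.65
Σ | 10537.91 |  |  | 1010560.09 | 289792.65
X̄ = 1010560.09 / 10537.91 = 95.90 mm
Ȳ = 289792.65 / 10537.91 = 27.50 mm

X̄ = 95.90 mm, Ȳ = 27.50 mm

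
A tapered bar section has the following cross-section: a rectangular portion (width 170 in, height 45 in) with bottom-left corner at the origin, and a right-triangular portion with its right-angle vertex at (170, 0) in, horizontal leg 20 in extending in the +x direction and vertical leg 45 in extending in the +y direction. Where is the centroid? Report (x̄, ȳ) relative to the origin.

x̄ = 90.09 in, ȳ = 22.08 in

Part | A | x̄ᵢ | ȳᵢ | A·x̄ᵢ | A·ȳᵢ
rectangular portion | 7650.00 | 85.00 | 22.50 | 650250.00 | 172125.00
triangular portion | 450.00 | 176.67 | 15.00 | 79500.00 | 6750.00
Σ | 8100.00 |  |  | 729750.00 | 178875.00
x̄ = 729750.00 / 8100.00 = 90.09 in
ȳ = 178875.00 / 8100.00 = 22.08 in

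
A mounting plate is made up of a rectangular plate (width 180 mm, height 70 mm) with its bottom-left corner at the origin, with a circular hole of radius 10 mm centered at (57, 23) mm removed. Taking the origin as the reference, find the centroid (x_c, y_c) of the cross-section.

x_c = 90.84 mm, y_c = 35.31 mm

plate: A = 180 × 70 = 12600.00, centroid at (90.00, 35.00).
hole: A = −π·10² = -314.16, centroid at (57.00, 23.00).
ΣA = 12285.84 mm²
ΣAx_c = (12600.00)(90.00) + (-314.16)(57.00) = 1116092.92 mm³
ΣAy_c = (12600.00)(35.00) + (-314.16)(23.00) = 433774.34 mm³
x_c = 1116092.92 / 12285.84 = 90.84 mm
y_c = 433774.34 / 12285.84 = 35.31 mm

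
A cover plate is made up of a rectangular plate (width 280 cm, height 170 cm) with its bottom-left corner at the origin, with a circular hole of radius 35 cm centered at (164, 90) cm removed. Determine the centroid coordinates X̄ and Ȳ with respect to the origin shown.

plate: A = 280 × 170 = 47600.00, centroid at (140.00, 85.00).
hole: A = −π·35² = -3848.45, centroid at (164.00, 90.00).
ΣA = 43751.55 cm²
ΣAX̄ = (47600.00)(140.00) + (-3848.45)(164.00) = 6032854.04 cm³
ΣAȲ = (47600.00)(85.00) + (-3848.45)(90.00) = 3699639.41 cm³
X̄ = 6032854.04 / 43751.55 = 137.89 cm
Ȳ = 3699639.41 / 43751.55 = 84.56 cm

X̄ = 137.89 cm, Ȳ = 84.56 cm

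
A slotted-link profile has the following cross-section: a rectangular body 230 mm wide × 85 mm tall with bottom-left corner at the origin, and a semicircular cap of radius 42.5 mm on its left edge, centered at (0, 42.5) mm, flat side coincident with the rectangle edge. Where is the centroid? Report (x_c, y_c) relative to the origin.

x_c = 98.14 mm, y_c = 42.50 mm

Part | A | x̄ᵢ | ȳᵢ | A·x̄ᵢ | A·ȳᵢ
rectangular body | 19550.00 | 115.00 | 42.50 | 2248250.00 | 830875.00
semicircular end | 2837.25 | -18.04 | 42.50 | -51177.08 | 120583.16
Σ | 22387.25 |  |  | 2197072.92 | 951458.16
x_c = 2197072.92 / 22387.25 = 98.14 mm
y_c = 951458.16 / 22387.25 = 42.50 mm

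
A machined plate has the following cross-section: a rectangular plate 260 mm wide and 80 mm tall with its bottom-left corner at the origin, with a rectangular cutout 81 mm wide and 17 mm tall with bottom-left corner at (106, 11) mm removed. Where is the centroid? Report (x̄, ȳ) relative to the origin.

x̄ = 128.83 mm, ȳ = 41.45 mm

Part | A | x̄ᵢ | ȳᵢ | A·x̄ᵢ | A·ȳᵢ
plate | 20800.00 | 130.00 | 40.00 | 2704000.00 | 832000.00
hole | -1377.00 | 146.50 | 19.50 | -201730.50 | -26851.50
Σ | 19423.00 |  |  | 2502269.50 | 805148.50
x̄ = 2502269.50 / 19423.00 = 128.83 mm
ȳ = 805148.50 / 19423.00 = 41.45 mm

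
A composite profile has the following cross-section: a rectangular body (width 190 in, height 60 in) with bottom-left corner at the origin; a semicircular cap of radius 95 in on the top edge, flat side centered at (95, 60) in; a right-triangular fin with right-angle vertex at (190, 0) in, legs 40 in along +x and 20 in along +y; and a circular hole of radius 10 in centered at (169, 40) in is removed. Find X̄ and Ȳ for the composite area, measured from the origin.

rectangular body: A = 190 × 60 = 11400.00, centroid at (95.00, 30.00).
semicircular top: A = ½π·95² = 14176.44, centroid at (95.00, 100.32).
triangular fin: A = ½·40·20 = 400.00, centroid at (203.33, 6.67).
hole: A = −π·10² = -314.16, centroid at (169.00, 40.00).
ΣA = 25662.28 in², ΣAX̄ = 2458001.92 in³, ΣAȲ = 1754269.84 in³.
X̄ = 2458001.92/25662.28 = 95.78 in; Ȳ = 1754269.84/25662.28 = 68.36 in.

X̄ = 95.78 in, Ȳ = 68.36 in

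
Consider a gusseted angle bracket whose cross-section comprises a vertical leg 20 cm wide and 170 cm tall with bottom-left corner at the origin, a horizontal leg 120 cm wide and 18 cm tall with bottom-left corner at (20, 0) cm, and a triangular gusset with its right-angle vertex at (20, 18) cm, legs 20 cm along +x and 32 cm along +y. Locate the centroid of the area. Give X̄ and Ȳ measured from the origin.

X̄ = 36.62 cm, Ȳ = 54.02 cm

vertical leg: A = 20 × 170 = 3400.00, centroid at (10.00, 85.00).
horizontal leg: A = 120 × 18 = 2160.00, centroid at (80.00, 9.00).
gusset: A = ½·20·32 = 320.00, centroid at (26.67, 28.67).
ΣA = 5880.00 cm²
ΣAX̄ = (3400.00)(10.00) + (2160.00)(80.00) + (320.00)(26.67) = 215333.33 cm³
ΣAȲ = (3400.00)(85.00) + (2160.00)(9.00) + (320.00)(28.67) = 317613.33 cm³
X̄ = 215333.33 / 5880.00 = 36.62 cm
Ȳ = 317613.33 / 5880.00 = 54.02 cm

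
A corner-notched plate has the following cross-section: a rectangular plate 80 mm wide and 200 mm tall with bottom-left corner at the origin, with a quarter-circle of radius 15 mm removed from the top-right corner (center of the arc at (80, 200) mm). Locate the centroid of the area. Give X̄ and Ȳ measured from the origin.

X̄ = 39.62 mm, Ȳ = 98.95 mm

plate: A = 80 × 200 = 16000.00, centroid at (40.00, 100.00).
removed quarter-circle: A = −¼π·15² = -176.71, centroid at (73.63, 193.63).
ΣA = 15823.29 mm²
ΣAX̄ = (16000.00)(40.00) + (-176.71)(73.63) = 626987.83 mm³
ΣAȲ = (16000.00)(100.00) + (-176.71)(193.63) = 1565782.08 mm³
X̄ = 626987.83 / 15823.29 = 39.62 mm
Ȳ = 1565782.08 / 15823.29 = 98.95 mm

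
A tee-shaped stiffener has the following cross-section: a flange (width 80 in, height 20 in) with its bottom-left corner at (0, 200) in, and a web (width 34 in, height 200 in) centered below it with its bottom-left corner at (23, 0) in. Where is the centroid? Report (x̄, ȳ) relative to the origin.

x̄ = 40.00 in, ȳ = 120.95 in

web: A = 34 × 200 = 6800.00, centroid at (40.00, 100.00).
flange: A = 80 × 20 = 1600.00, centroid at (40.00, 210.00).
ΣA = 8400.00 in²
ΣAx̄ = (6800.00)(40.00) + (1600.00)(40.00) = 336000.00 in³
ΣAȳ = (6800.00)(100.00) + (1600.00)(210.00) = 1016000.00 in³
x̄ = 336000.00 / 8400.00 = 40.00 in
ȳ = 1016000.00 / 8400.00 = 120.95 in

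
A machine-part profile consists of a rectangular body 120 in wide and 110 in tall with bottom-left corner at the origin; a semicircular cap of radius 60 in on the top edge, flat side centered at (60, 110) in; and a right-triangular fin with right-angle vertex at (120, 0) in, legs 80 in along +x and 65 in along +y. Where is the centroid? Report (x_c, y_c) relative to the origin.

x_c = 70.50 in, y_c = 72.17 in

rectangular body: A = 120 × 110 = 13200.00, centroid at (60.00, 55.00).
semicircular top: A = ½π·60² = 5654.87, centroid at (60.00, 135.46).
triangular fin: A = ½·80·65 = 2600.00, centroid at (146.67, 21.67).
ΣA = 21454.87 in², ΣAx_c = 1512625.34 in³, ΣAy_c = 1548368.68 in³.
x_c = 1512625.34/21454.87 = 70.50 in; y_c = 1548368.68/21454.87 = 72.17 in.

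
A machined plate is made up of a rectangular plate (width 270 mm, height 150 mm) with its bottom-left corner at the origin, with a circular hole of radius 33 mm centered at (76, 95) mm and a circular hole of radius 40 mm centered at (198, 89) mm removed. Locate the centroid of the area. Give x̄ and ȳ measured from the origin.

plate: A = 270 × 150 = 40500.00, centroid at (135.00, 75.00).
hole 1: A = −π·33² = -3421.19, centroid at (76.00, 95.00).
hole 2: A = −π·40² = -5026.55, centroid at (198.00, 89.00).
ΣA = 32052.26 mm²
ΣAx̄ = (40500.00)(135.00) + (-3421.19)(76.00) + (-5026.55)(198.00) = 4212232.67 mm³
ΣAȳ = (40500.00)(75.00) + (-3421.19)(95.00) + (-5026.55)(89.00) = 2265123.74 mm³
x̄ = 4212232.67 / 32052.26 = 131.42 mm
ȳ = 2265123.74 / 32052.26 = 70.67 mm

x̄ = 131.42 mm, ȳ = 70.67 mm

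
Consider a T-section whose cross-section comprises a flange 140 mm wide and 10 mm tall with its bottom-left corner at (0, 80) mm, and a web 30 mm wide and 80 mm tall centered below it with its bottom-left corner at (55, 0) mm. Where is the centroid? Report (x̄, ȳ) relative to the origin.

x̄ = 70.00 mm, ȳ = 56.58 mm

web: A = 30 × 80 = 2400.00, centroid at (70.00, 40.00).
flange: A = 140 × 10 = 1400.00, centroid at (70.00, 85.00).
ΣA = 3800.00 mm²
ΣAx̄ = (2400.00)(70.00) + (1400.00)(70.00) = 266000.00 mm³
ΣAȳ = (2400.00)(40.00) + (1400.00)(85.00) = 215000.00 mm³
x̄ = 266000.00 / 3800.00 = 70.00 mm
ȳ = 215000.00 / 3800.00 = 56.58 mm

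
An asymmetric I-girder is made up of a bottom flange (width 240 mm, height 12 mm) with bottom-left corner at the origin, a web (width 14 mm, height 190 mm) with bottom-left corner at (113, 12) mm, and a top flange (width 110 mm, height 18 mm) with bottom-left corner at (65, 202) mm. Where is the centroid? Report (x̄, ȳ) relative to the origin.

x̄ = 120.00 mm, ȳ = 95.70 mm

bottom flange: A = 240 × 12 = 2880.00, centroid at (120.00, 6.00).
web: A = 14 × 190 = 2660.00, centroid at (120.00, 107.00).
top flange: A = 110 × 18 = 1980.00, centroid at (120.00, 211.00).
ΣA = 7520.00 mm², ΣAx̄ = 902400.00 mm³, ΣAȳ = 719680.00 mm³.
x̄ = 902400.00/7520.00 = 120.00 mm; ȳ = 719680.00/7520.00 = 95.70 mm.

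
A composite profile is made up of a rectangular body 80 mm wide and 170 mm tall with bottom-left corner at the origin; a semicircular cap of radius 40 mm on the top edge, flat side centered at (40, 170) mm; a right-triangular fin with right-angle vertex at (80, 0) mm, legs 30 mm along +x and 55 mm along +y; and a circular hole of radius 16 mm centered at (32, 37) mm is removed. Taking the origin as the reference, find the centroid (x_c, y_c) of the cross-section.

x_c = 42.96 mm, y_c = 99.87 mm

rectangular body: A = 80 × 170 = 13600.00, centroid at (40.00, 85.00).
semicircular top: A = ½π·40² = 2513.27, centroid at (40.00, 186.98).
triangular fin: A = ½·30·55 = 825.00, centroid at (90.00, 18.33).
hole: A = −π·16² = -804.25, centroid at (32.00, 37.00).
ΣA = 16134.03 mm², ΣAx_c = 693045.04 mm³, ΣAy_c = 1611291.10 mm³.
x_c = 693045.04/16134.03 = 42.96 mm; y_c = 1611291.10/16134.03 = 99.87 mm.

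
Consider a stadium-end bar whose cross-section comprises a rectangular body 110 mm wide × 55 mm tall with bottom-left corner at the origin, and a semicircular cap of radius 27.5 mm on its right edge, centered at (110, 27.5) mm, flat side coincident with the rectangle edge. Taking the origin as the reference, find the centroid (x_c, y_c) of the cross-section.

rectangular body: A = 110 × 55 = 6050.00, centroid at (55.00, 27.50).
semicircular end: A = ½π·27.5² = 1187.91, centroid at (121.67, 27.50).
ΣA = 7237.91 mm²
ΣAx_c = (6050.00)(55.00) + (1187.91)(121.67) = 477285.20 mm³
ΣAy_c = (6050.00)(27.50) + (1187.91)(27.50) = 199042.65 mm³
x_c = 477285.20 / 7237.91 = 65.94 mm
y_c = 199042.65 / 7237.91 = 27.50 mm

x_c = 65.94 mm, y_c = 27.50 mm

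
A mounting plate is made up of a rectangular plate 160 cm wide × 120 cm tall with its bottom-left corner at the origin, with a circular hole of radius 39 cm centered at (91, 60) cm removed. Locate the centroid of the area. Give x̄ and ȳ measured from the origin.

x̄ = 76.36 cm, ȳ = 60.00 cm

plate: A = 160 × 120 = 19200.00, centroid at (80.00, 60.00).
hole: A = −π·39² = -4778.36, centroid at (91.00, 60.00).
ΣA = 14421.64 cm²
ΣAx̄ = (19200.00)(80.00) + (-4778.36)(91.00) = 1101169.02 cm³
ΣAȳ = (19200.00)(60.00) + (-4778.36)(60.00) = 865298.25 cm³
x̄ = 1101169.02 / 14421.64 = 76.36 cm
ȳ = 865298.25 / 14421.64 = 60.00 cm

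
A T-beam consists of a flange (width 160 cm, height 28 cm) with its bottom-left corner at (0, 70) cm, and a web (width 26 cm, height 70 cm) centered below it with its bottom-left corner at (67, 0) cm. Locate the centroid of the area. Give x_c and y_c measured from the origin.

x_c = 80.00 cm, y_c = 69.84 cm

web: A = 26 × 70 = 1820.00, centroid at (80.00, 35.00).
flange: A = 160 × 28 = 4480.00, centroid at (80.00, 84.00).
ΣA = 6300.00 cm², ΣAx_c = 504000.00 cm³, ΣAy_c = 440020.00 cm³.
x_c = 504000.00/6300.00 = 80.00 cm; y_c = 440020.00/6300.00 = 69.84 cm.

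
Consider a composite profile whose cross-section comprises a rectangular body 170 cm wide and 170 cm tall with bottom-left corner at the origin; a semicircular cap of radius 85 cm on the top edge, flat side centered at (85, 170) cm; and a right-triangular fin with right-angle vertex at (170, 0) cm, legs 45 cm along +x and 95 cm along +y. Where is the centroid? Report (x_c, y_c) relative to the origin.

x_c = 90.04 cm, y_c = 114.73 cm

rectangular body: A = 170 × 170 = 28900.00, centroid at (85.00, 85.00).
semicircular top: A = ½π·85² = 11349.00, centroid at (85.00, 206.08).
triangular fin: A = ½·45·95 = 2137.50, centroid at (185.00, 31.67).
ΣA = 42386.50 cm²
ΣAx_c = (28900.00)(85.00) + (11349.00)(85.00) + (2137.50)(185.00) = 3816602.79 cm³
ΣAy_c = (28900.00)(85.00) + (11349.00)(206.08) + (2137.50)(31.67) = 4862934.76 cm³
x_c = 3816602.79 / 42386.50 = 90.04 cm
y_c = 4862934.76 / 42386.50 = 114.73 cm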